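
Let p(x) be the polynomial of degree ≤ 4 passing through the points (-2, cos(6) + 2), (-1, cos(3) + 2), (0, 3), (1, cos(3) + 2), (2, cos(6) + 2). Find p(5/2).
175*cos(6)/64 - 75*cos(3)/16 + 317/64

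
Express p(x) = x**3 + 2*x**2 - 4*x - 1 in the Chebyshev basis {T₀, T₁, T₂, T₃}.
(-13/4)T₁ + T₂ + (1/4)T₃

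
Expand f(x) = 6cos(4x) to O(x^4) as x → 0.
6 - 48*x**2 + O(x**4)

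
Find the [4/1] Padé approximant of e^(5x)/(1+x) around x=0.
(6875*x**4/2632 + 4625*x**3/987 + 3225*x**2/658 + 1020*x/329 + 1)/(1 - 296*x/329)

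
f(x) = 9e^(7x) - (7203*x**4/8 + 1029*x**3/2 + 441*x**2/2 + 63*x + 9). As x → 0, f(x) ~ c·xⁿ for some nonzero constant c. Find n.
5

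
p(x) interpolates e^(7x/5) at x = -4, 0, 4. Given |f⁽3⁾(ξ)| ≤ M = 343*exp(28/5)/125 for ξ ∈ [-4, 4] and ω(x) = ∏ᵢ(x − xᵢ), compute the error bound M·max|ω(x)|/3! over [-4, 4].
21952*sqrt(3)*exp(28/5)/3375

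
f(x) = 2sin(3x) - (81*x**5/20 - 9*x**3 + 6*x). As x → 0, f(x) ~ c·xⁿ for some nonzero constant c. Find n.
7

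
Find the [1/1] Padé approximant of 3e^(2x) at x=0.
(3*x + 3)/(1 - x)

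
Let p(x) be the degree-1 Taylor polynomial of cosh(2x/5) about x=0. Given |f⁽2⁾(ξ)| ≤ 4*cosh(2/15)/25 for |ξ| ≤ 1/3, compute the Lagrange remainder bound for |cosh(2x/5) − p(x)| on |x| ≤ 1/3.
2*cosh(2/15)/225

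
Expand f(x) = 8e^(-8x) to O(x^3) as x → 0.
8 - 64*x + 256*x**2 + O(x**3)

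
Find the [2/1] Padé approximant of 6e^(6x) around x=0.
(36*x**2 + 24*x + 6)/(1 - 2*x)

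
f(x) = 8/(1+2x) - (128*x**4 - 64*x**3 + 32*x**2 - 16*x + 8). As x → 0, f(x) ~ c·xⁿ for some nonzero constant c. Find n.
5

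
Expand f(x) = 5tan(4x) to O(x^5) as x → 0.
20*x + 320*x**3/3 + O(x**5)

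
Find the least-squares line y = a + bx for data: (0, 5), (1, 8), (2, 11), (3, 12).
a = 27/5, b = 12/5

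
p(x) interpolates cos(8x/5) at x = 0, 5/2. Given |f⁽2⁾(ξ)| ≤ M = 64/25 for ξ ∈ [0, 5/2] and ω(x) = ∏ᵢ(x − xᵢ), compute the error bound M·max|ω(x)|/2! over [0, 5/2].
2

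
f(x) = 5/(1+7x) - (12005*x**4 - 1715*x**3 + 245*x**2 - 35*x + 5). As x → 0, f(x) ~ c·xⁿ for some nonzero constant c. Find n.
5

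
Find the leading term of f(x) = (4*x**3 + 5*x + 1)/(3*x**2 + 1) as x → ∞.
4*x/3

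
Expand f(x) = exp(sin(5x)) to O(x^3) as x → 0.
1 + 5*x + 25*x**2/2 + O(x**3)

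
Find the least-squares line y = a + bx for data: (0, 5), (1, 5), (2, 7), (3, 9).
a = 22/5, b = 7/5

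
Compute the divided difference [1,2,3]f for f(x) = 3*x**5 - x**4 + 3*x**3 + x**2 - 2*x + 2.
264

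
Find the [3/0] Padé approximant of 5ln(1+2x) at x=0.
10*x*(4*x**2 - 3*x + 3)/3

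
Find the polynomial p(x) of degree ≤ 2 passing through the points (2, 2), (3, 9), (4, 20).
2*x**2 - 3*x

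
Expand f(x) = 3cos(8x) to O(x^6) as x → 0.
3 - 96*x**2 + 512*x**4 + O(x**6)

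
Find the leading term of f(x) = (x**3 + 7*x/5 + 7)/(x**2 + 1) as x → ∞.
x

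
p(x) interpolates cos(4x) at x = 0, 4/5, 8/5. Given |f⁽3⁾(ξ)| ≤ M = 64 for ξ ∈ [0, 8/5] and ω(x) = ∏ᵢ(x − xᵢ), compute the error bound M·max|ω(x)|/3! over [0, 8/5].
4096*sqrt(3)/3375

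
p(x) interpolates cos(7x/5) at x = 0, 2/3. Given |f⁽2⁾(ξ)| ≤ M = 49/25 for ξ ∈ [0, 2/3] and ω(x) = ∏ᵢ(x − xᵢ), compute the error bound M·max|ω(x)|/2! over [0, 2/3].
49/450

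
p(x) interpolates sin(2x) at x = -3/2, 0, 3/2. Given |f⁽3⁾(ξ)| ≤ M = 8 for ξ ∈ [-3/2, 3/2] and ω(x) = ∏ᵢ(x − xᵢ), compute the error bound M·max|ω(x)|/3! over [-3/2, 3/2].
sqrt(3)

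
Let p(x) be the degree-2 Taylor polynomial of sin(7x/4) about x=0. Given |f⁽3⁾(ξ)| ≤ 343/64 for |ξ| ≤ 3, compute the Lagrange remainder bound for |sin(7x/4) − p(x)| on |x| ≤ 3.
3087/128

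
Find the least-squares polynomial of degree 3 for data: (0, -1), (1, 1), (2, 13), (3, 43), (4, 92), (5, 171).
-131/126 + (-979/756)x + (149/63)x² + (103/108)x³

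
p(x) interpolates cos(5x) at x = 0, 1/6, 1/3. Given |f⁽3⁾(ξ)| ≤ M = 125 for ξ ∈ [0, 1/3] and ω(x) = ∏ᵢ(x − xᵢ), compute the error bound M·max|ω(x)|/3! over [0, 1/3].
125*sqrt(3)/5832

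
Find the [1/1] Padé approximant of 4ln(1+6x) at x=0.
24*x/(3*x + 1)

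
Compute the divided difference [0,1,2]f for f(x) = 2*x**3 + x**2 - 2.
7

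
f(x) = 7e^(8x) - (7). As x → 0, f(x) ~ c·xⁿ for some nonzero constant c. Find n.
1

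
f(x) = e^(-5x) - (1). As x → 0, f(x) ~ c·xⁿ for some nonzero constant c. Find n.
1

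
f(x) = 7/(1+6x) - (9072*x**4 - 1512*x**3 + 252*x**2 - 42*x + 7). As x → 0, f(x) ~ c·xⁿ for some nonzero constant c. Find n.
5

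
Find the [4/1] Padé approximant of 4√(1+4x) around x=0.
(24*x**4/5 - 32*x**3/5 + 72*x**2/5 + 96*x/5 + 4)/(14*x/5 + 1)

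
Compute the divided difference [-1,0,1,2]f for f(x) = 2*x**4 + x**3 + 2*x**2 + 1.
5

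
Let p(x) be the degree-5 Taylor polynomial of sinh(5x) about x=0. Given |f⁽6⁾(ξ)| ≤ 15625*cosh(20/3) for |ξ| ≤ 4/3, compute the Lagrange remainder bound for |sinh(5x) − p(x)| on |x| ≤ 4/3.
800000*cosh(20/3)/6561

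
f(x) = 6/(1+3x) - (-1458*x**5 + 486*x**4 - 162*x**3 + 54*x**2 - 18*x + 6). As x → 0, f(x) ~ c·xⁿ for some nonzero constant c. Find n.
6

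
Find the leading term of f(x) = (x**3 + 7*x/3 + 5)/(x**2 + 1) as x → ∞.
x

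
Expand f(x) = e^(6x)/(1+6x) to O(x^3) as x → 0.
1 + 18*x**2 + O(x**3)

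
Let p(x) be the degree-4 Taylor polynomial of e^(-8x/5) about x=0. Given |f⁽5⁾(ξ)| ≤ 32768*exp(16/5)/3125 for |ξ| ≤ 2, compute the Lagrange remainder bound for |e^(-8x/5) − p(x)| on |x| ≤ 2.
131072*exp(16/5)/46875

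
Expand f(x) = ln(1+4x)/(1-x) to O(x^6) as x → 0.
4*x - 4*x**2 + 52*x**3/3 - 140*x**4/3 + 2372*x**5/15 + O(x**6)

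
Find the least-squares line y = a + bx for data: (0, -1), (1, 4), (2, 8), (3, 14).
a = -11/10, b = 49/10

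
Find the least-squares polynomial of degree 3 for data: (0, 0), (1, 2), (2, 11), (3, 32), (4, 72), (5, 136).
-1/63 + (137/189)x + (7/18)x² + (53/54)x³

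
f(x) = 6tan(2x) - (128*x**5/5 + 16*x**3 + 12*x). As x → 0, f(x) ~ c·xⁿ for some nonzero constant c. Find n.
7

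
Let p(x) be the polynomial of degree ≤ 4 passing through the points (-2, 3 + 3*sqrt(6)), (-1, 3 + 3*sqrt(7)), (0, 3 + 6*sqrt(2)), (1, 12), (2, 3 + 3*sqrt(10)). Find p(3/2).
-105*sqrt(2)/32 - 15*sqrt(6)/128 + 21*sqrt(7)/32 + 105*sqrt(10)/128 + 411/32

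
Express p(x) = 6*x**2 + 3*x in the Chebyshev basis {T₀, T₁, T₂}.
(3)T₀ + (3)T₁ + (3)T₂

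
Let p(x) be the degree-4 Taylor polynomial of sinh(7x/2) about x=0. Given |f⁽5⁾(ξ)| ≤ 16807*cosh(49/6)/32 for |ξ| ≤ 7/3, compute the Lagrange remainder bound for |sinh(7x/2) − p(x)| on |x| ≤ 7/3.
282475249*cosh(49/6)/933120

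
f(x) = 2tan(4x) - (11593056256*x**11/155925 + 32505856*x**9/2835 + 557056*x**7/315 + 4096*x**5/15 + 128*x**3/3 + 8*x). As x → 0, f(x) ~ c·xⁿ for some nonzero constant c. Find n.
13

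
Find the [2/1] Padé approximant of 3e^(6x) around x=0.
(18*x**2 + 12*x + 3)/(1 - 2*x)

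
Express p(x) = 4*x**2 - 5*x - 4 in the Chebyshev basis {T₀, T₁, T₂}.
(-2)T₀ + (-5)T₁ + (2)T₂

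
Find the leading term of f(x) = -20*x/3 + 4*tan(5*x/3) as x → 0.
500*x**3/81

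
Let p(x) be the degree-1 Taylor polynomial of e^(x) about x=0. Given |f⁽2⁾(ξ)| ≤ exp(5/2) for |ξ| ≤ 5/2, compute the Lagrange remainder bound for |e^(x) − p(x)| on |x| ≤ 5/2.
25*exp(5/2)/8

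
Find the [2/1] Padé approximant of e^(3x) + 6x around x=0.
(-9*x**2/2 + 8*x + 1)/(1 - x)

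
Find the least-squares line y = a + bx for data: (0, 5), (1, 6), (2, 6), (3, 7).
a = 51/10, b = 3/5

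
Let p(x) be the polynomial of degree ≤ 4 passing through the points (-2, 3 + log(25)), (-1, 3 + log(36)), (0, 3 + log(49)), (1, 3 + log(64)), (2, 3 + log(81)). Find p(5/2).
3 + log(36756909*sqrt(2)*3**(1/32)*5**(35/64)*7**(29/32)/8388608)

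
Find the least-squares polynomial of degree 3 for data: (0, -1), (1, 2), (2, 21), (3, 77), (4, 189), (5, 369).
-44/63 + (-290/189)x + (109/252)x² + (317/108)x³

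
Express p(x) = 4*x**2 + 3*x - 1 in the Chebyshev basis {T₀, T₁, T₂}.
T₀ + (3)T₁ + (2)T₂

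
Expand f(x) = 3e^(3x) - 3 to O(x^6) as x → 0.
9*x + 27*x**2/2 + 27*x**3/2 + 81*x**4/8 + 243*x**5/40 + O(x**6)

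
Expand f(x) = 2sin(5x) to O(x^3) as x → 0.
10*x + O(x**3)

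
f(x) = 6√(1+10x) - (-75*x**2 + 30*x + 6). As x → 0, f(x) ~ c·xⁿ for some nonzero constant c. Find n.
3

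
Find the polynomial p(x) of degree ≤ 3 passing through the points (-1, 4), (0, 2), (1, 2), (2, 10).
x**3 + x**2 - 2*x + 2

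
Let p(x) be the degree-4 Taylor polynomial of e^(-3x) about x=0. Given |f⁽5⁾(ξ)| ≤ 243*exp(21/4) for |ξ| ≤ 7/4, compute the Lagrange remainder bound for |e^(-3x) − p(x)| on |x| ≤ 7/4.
1361367*exp(21/4)/40960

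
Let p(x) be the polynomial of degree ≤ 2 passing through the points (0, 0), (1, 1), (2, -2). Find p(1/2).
1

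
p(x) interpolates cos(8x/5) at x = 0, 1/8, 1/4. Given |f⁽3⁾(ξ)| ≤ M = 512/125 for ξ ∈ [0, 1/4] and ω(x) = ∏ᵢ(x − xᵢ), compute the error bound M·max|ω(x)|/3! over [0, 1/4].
sqrt(3)/3375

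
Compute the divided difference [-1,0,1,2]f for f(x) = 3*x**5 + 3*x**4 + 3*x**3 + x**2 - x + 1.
24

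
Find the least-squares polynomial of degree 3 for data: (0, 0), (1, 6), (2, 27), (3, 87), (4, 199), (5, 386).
5/42 + (781/252)x + (-37/42)x² + (113/36)x³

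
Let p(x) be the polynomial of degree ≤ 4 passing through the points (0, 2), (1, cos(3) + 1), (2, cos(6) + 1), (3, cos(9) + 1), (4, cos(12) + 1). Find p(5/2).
15*cos(9)/32 - 5*cos(12)/128 - 5*cos(3)/32 + 45*cos(6)/64 + 131/128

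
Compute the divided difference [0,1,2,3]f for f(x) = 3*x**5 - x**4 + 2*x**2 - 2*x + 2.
69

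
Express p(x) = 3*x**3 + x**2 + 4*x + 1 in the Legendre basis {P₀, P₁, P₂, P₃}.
(4/3)P₀ + (29/5)P₁ + (2/3)P₂ + (6/5)P₃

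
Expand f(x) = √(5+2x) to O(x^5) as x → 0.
sqrt(5) + sqrt(5)*x/5 - sqrt(5)*x**2/50 + sqrt(5)*x**3/250 - sqrt(5)*x**4/1000 + O(x**5)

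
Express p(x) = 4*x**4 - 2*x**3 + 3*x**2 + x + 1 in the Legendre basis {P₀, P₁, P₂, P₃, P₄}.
(14/5)P₀ + (-1/5)P₁ + (30/7)P₂ + (-4/5)P₃ + (32/35)P₄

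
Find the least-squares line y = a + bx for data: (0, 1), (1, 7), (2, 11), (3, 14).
a = 9/5, b = 43/10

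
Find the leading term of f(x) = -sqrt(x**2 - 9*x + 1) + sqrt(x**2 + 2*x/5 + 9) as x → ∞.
47/10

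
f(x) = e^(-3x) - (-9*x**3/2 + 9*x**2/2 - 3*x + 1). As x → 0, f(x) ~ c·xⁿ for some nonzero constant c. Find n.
4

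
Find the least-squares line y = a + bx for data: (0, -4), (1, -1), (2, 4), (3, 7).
a = -21/5, b = 19/5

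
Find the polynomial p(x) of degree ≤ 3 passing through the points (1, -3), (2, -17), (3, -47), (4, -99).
-x**3 - 2*x**2 - x + 1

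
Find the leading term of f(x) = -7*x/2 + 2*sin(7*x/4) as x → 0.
-343*x**3/192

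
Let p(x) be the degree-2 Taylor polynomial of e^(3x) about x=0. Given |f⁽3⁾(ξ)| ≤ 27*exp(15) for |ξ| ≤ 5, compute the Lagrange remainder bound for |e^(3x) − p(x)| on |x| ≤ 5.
1125*exp(15)/2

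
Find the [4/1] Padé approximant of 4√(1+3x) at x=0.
(243*x**4/160 - 27*x**3/10 + 81*x**2/10 + 72*x/5 + 4)/(21*x/10 + 1)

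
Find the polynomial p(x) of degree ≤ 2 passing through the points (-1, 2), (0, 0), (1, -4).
-x**2 - 3*x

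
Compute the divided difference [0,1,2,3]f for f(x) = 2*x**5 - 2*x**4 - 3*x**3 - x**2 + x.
35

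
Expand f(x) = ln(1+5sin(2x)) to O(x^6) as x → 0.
10*x - 50*x**2 + 980*x**3/3 - 7300*x**4/3 + 58004*x**5/3 + O(x**6)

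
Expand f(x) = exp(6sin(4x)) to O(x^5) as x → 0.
1 + 24*x + 288*x**2 + 2240*x**3 + 12288*x**4 + O(x**5)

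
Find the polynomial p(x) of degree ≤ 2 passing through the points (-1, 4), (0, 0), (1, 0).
2*x**2 - 2*x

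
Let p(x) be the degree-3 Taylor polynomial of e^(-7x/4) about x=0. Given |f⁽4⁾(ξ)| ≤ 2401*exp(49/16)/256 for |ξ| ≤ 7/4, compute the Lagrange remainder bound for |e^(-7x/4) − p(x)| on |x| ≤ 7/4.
5764801*exp(49/16)/1572864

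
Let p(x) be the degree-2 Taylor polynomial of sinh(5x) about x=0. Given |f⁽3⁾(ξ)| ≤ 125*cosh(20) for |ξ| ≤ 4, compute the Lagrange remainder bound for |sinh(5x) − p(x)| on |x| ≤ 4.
4000*cosh(20)/3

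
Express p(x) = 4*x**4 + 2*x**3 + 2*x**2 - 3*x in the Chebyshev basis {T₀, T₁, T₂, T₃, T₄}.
(5/2)T₀ + (-3/2)T₁ + (3)T₂ + (1/2)T₃ + (1/2)T₄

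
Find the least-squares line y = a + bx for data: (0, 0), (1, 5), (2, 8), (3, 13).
a = 1/5, b = 21/5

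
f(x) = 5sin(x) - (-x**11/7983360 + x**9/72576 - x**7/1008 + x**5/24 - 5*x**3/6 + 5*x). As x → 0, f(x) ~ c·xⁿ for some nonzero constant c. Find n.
13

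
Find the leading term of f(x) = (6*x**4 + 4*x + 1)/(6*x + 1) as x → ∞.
x**3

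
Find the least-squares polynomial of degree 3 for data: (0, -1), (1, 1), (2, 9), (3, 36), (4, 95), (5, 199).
-1 + (10/3)x + (-7/2)x² + (13/6)x³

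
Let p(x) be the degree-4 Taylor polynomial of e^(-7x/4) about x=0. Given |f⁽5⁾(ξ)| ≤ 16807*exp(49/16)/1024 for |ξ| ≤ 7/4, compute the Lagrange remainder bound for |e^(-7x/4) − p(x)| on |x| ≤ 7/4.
282475249*exp(49/16)/125829120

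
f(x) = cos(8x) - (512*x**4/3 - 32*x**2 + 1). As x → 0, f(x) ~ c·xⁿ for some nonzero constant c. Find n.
6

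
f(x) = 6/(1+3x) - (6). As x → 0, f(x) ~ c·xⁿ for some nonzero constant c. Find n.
1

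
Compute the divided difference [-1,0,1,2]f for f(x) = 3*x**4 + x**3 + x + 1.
7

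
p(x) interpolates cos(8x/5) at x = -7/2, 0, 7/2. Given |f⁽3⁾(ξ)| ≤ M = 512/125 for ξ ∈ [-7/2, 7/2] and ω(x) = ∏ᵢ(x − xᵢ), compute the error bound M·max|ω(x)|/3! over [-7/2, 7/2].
21952*sqrt(3)/3375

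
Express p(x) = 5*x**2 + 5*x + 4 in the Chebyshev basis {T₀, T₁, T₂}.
(13/2)T₀ + (5)T₁ + (5/2)T₂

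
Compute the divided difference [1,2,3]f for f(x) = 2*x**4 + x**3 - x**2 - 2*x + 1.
55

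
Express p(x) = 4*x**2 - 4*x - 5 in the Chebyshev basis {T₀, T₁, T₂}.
(-3)T₀ + (-4)T₁ + (2)T₂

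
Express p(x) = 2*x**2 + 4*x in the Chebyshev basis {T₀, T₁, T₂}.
T₀ + (4)T₁ + T₂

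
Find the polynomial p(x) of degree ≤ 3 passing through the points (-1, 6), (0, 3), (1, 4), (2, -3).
-2*x**3 + 2*x**2 + x + 3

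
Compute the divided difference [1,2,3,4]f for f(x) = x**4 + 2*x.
10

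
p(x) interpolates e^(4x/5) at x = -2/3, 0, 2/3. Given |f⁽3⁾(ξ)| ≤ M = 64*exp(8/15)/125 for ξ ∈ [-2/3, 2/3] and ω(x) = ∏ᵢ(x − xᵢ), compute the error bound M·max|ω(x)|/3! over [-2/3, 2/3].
512*sqrt(3)*exp(8/15)/91125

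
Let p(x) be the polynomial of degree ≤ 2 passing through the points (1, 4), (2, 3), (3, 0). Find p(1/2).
15/4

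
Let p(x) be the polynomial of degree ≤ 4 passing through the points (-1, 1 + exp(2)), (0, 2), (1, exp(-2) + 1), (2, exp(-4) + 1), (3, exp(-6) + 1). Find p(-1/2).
(-70*exp(4) - 5 + 28*exp(2) + (35*exp(2) + 268)*exp(6))*exp(-6)/128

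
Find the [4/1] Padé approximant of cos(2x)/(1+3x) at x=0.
(2*x**4/3 - 2*x**2 + 1)/(3*x + 1)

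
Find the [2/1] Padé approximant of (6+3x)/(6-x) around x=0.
(x/2 + 1)/(1 - x/6)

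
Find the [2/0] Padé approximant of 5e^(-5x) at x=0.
125*x**2/2 - 25*x + 5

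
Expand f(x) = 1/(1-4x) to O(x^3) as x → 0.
1 + 4*x + 16*x**2 + O(x**3)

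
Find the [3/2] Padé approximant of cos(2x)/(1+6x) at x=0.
(206*x**3/17 - 103*x**2/51 - 6*x + 1)/(1 - 1837*x**2/51)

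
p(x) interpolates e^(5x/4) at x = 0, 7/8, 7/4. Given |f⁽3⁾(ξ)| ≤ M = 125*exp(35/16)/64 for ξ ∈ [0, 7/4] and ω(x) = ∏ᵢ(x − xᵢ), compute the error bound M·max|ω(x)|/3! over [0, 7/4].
42875*sqrt(3)*exp(35/16)/884736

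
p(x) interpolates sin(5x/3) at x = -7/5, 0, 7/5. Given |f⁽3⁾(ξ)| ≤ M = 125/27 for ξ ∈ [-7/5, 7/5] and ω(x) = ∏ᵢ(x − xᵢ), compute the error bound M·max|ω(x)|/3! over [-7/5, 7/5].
343*sqrt(3)/729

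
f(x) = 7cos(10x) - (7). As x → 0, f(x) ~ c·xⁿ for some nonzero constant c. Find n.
2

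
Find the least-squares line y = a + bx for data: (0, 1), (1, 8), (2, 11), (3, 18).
a = 7/5, b = 27/5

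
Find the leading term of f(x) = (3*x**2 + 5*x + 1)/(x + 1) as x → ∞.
3*x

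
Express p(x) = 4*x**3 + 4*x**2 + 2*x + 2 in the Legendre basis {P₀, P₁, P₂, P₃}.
(10/3)P₀ + (22/5)P₁ + (8/3)P₂ + (8/5)P₃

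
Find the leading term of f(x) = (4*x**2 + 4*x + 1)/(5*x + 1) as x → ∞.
4*x/5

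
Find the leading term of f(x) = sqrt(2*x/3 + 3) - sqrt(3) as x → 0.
sqrt(3)*x/9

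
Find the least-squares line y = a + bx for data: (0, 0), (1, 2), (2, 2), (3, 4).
a = 1/5, b = 6/5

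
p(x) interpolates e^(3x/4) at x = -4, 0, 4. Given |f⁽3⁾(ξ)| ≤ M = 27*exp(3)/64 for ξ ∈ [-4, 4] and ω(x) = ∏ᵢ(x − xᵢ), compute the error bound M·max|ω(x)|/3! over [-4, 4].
sqrt(3)*exp(3)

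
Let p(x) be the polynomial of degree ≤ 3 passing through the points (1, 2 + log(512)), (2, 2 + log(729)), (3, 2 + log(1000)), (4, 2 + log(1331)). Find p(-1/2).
2 + log(5764607523034234880000000000000000000000000*11**(7/16)*2**(3/8)*3**(1/8)*5**(5/16)/146338258096183958787451128766993680429537)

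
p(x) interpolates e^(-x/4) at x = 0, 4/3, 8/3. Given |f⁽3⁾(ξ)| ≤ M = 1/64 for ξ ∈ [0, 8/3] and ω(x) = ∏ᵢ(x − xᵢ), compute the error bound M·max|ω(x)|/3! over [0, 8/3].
sqrt(3)/729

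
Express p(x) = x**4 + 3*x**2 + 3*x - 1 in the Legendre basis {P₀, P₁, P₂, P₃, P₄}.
(1/5)P₀ + (3)P₁ + (18/7)P₂ + (8/35)P₄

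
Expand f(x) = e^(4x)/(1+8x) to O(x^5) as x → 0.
1 - 4*x + 40*x**2 - 928*x**3/3 + 7456*x**4/3 + O(x**5)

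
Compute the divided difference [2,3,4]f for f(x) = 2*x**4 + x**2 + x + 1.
111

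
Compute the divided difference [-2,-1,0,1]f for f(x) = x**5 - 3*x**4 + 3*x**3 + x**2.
14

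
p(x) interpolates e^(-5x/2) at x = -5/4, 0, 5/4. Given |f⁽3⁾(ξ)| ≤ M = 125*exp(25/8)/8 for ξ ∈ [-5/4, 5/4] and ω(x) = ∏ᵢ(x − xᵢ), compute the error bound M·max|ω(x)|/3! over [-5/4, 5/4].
15625*sqrt(3)*exp(25/8)/13824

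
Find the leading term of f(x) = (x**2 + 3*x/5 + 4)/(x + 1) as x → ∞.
x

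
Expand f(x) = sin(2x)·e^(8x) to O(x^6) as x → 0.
2*x + 16*x**2 + 188*x**3/3 + 160*x**4 + 4484*x**5/15 + O(x**6)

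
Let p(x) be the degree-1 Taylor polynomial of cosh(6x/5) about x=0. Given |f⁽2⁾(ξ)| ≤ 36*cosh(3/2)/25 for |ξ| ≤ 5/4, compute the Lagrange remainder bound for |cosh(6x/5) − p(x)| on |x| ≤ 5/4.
9*cosh(3/2)/8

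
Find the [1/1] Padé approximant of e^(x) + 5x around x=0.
(71*x/12 + 1)/(1 - x/12)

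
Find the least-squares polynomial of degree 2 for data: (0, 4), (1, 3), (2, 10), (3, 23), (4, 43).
27/7 + (-137/35)x + (24/7)x²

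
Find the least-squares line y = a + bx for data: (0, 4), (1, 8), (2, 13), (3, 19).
a = 7/2, b = 5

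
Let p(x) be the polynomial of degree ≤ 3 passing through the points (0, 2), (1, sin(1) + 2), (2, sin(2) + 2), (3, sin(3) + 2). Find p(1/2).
-5*sin(2)/16 + sin(3)/16 + 15*sin(1)/16 + 2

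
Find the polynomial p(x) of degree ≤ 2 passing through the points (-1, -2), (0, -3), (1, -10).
-3*x**2 - 4*x - 3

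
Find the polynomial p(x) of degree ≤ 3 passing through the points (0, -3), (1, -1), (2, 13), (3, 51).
2*x**3 - 3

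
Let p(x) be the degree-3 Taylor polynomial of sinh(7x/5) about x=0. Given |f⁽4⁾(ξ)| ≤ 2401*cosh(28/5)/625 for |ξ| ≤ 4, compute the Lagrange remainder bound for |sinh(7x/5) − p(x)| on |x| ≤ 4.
76832*cosh(28/5)/1875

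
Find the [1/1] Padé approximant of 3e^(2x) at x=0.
(3*x + 3)/(1 - x)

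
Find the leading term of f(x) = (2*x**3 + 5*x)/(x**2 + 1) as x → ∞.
2*x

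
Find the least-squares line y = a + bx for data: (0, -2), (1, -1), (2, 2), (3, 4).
a = -12/5, b = 21/10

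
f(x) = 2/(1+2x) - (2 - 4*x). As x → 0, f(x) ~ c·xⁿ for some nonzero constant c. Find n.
2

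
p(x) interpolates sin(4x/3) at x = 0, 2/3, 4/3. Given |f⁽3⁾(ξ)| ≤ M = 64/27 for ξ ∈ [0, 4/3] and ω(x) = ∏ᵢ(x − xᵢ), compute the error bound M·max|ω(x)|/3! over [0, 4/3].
512*sqrt(3)/19683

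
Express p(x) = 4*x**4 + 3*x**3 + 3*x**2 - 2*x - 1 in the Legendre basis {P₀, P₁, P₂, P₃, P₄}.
(4/5)P₀ + (-1/5)P₁ + (30/7)P₂ + (6/5)P₃ + (32/35)P₄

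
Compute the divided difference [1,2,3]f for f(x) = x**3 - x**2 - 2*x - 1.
5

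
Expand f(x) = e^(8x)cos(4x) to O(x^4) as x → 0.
1 + 8*x + 24*x**2 + 64*x**3/3 + O(x**4)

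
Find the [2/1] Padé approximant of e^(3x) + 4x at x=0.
(-5*x**2/2 + 6*x + 1)/(1 - x)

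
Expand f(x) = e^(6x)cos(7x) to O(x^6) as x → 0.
1 + 6*x - 13*x**2/2 - 111*x**3 - 6887*x**4/24 - 4339*x**5/20 + O(x**6)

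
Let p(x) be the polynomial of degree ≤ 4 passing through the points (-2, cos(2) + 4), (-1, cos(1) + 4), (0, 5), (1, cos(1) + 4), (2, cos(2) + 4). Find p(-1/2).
-cos(2)/64 + 5*cos(1)/16 + 301/64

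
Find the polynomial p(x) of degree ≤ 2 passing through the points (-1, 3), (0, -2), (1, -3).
2*x**2 - 3*x - 2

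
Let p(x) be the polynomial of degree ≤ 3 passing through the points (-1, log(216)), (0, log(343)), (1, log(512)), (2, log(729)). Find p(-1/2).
log(147*2**(1/8)*23544029528901**(1/16)/4)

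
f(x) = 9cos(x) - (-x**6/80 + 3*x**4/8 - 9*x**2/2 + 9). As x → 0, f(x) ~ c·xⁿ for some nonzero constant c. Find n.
8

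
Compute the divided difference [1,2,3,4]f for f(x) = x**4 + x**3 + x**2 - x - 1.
11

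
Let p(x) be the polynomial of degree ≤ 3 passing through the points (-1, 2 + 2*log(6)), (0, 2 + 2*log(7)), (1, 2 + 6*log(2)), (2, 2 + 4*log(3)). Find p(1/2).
2 + log(56*2**(1/4)*3**(5/8)*7**(1/8)/3)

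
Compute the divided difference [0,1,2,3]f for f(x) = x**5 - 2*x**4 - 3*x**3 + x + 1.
10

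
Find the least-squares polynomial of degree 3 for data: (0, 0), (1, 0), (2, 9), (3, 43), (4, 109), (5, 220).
1/6 + (-673/252)x + (1/42)x² + (67/36)x³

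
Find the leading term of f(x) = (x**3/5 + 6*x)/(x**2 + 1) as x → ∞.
x/5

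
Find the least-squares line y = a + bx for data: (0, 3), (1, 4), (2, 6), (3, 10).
a = 23/10, b = 23/10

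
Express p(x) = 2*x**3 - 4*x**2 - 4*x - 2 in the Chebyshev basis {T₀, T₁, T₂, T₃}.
(-4)T₀ + (-5/2)T₁ + (-2)T₂ + (1/2)T₃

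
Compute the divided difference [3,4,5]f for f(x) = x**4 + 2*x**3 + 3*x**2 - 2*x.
124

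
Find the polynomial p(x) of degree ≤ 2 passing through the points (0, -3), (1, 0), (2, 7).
2*x**2 + x - 3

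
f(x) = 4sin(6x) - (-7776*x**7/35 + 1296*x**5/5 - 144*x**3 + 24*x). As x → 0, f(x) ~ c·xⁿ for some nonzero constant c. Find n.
9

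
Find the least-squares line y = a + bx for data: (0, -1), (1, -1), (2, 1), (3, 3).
a = -8/5, b = 7/5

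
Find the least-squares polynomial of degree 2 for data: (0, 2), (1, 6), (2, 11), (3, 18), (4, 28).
11/5 + (12/5)x + x²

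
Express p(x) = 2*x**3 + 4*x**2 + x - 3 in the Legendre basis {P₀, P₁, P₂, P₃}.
(-5/3)P₀ + (11/5)P₁ + (8/3)P₂ + (4/5)P₃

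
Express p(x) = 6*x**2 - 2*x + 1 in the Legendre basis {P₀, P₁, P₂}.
(3)P₀ + (-2)P₁ + (4)P₂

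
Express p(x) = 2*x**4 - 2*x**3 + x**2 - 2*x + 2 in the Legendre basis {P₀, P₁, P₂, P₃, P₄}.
(41/15)P₀ + (-16/5)P₁ + (38/21)P₂ + (-4/5)P₃ + (16/35)P₄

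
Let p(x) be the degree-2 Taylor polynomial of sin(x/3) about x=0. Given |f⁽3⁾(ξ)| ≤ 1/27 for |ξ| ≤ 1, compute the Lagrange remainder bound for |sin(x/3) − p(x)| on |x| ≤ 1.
1/162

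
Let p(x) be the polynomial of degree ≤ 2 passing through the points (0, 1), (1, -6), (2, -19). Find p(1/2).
-7/4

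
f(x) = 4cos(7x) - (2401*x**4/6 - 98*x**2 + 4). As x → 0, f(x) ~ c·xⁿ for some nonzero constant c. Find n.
6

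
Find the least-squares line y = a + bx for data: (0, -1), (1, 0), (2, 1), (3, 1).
a = -4/5, b = 7/10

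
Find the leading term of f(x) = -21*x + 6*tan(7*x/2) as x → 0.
343*x**3/4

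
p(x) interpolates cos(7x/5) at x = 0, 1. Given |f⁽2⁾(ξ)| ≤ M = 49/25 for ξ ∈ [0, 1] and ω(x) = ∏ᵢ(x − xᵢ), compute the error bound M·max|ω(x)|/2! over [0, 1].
49/200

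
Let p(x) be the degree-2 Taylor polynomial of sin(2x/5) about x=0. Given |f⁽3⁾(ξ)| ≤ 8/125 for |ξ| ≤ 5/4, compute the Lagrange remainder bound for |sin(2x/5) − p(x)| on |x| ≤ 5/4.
1/48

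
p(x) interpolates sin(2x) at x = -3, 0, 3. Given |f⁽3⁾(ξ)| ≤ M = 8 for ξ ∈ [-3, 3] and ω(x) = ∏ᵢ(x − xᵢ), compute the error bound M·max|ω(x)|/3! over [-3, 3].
8*sqrt(3)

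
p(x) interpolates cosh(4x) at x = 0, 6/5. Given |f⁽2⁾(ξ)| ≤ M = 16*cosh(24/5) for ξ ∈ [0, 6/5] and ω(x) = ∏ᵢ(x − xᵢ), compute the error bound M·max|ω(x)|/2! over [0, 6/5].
72*cosh(24/5)/25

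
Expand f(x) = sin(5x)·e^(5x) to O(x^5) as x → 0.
5*x + 25*x**2 + 125*x**3/3 + O(x**5)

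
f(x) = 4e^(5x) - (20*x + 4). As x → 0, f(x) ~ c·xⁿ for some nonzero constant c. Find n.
2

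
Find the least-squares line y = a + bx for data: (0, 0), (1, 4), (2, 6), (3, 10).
a = 1/5, b = 16/5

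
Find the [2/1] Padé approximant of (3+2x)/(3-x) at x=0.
(2*x/3 + 1)/(1 - x/3)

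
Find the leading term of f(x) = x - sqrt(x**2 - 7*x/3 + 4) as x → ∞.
7/6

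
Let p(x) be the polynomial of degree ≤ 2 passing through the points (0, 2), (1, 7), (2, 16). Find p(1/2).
4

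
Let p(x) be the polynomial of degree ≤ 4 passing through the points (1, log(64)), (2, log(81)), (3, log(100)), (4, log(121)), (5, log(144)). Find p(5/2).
log(30*11**(11/16)*1852097965816379409008533316173824**(1/64)*5**(13/32)/11)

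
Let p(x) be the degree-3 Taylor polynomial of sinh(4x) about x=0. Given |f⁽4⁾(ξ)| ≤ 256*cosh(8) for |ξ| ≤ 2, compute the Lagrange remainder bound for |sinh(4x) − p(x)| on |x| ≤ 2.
512*cosh(8)/3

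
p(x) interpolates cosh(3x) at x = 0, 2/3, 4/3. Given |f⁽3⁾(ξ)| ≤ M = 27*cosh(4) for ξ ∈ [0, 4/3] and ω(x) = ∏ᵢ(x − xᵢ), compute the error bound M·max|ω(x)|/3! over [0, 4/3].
8*sqrt(3)*cosh(4)/27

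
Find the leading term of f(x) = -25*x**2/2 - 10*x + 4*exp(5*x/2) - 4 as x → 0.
125*x**3/12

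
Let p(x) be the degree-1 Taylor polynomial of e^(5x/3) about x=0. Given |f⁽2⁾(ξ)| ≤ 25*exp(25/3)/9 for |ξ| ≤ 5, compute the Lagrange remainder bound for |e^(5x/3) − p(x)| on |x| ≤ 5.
625*exp(25/3)/18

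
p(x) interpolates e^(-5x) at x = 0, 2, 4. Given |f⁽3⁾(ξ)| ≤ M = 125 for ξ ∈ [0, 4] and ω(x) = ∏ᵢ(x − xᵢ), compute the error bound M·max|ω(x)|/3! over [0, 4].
1000*sqrt(3)/27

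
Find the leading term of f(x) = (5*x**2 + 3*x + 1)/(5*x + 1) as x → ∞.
x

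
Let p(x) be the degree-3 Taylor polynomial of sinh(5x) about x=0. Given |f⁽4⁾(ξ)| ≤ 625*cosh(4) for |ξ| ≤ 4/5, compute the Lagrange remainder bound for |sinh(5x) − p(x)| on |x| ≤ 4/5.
32*cosh(4)/3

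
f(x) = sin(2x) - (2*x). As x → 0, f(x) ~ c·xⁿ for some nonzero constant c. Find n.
3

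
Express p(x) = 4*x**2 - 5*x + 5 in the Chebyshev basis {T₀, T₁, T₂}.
(7)T₀ + (-5)T₁ + (2)T₂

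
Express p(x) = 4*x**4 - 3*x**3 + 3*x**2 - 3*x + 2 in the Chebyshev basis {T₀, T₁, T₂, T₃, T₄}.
(5)T₀ + (-21/4)T₁ + (7/2)T₂ + (-3/4)T₃ + (1/2)T₄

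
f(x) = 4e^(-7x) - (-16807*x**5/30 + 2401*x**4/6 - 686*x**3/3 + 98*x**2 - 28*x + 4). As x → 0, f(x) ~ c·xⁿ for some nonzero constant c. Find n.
6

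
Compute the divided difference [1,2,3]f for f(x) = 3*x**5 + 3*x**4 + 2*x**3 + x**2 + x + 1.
358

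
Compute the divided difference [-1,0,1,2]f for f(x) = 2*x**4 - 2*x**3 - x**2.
2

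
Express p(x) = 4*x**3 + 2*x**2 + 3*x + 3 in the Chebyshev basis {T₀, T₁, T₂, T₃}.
(4)T₀ + (6)T₁ + T₂ + T₃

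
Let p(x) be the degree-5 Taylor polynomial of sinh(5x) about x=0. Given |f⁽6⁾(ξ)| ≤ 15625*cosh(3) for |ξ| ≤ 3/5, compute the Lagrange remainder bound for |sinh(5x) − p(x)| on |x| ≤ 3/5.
81*cosh(3)/80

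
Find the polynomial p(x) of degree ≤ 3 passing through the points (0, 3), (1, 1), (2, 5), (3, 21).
x**3 - 3*x + 3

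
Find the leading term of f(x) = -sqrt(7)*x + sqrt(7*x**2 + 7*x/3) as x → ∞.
sqrt(7)/6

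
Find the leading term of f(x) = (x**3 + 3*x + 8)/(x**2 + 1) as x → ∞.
x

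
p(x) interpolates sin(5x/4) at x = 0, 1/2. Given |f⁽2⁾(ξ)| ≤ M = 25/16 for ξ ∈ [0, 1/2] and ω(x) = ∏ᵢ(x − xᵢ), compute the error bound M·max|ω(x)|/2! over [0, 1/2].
25/512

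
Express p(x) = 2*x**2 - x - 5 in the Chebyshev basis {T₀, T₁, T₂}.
(-4)T₀ - T₁ + T₂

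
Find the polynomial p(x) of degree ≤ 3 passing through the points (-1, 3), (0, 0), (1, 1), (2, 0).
-x**3 + 2*x**2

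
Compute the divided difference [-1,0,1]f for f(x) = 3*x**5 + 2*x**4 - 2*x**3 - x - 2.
2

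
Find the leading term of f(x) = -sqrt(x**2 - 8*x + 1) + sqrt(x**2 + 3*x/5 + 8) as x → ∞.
43/10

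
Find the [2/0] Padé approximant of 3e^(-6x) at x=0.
54*x**2 - 18*x + 3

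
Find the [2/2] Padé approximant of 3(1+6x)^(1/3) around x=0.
(28*x**2 + 21*x + 3)/(10*x**2/3 + 5*x + 1)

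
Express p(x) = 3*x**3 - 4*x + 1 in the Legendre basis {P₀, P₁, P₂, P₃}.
P₀ + (-11/5)P₁ + (6/5)P₃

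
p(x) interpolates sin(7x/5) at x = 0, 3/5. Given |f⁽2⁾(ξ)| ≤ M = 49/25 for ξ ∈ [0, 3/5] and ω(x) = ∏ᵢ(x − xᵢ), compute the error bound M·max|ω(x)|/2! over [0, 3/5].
441/5000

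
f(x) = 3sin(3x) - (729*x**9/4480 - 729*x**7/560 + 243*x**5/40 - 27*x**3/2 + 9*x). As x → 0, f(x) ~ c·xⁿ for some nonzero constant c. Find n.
11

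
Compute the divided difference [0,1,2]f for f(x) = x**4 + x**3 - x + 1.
10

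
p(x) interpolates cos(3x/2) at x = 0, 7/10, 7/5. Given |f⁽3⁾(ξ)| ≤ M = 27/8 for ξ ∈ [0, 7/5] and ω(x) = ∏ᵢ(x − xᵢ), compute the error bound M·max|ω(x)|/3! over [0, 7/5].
343*sqrt(3)/8000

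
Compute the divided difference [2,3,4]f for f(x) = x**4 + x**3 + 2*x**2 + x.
66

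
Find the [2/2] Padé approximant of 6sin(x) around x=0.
6*x/(x**2/6 + 1)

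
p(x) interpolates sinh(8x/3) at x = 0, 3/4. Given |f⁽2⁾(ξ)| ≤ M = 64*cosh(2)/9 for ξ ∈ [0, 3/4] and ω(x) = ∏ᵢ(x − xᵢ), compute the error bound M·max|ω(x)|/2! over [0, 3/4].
cosh(2)/2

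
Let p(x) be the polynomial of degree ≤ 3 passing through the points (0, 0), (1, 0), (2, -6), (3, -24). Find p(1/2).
3/8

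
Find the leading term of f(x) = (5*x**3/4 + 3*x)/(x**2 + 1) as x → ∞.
5*x/4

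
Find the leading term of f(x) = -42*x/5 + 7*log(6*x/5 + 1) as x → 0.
-126*x**2/25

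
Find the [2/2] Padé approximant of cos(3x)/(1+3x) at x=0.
(-21*x**2/4 + x/2 + 1)/(3*x**2/4 + 7*x/2 + 1)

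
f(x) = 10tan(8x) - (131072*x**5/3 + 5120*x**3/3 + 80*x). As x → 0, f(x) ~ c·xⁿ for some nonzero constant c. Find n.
7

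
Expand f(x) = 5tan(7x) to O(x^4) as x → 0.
35*x + 1715*x**3/3 + O(x**4)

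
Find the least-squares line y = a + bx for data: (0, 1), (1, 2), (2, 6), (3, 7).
a = 7/10, b = 11/5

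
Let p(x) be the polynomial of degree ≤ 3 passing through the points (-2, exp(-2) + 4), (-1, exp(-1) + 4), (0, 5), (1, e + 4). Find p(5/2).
5*(-25*exp(2) - 7 + 27*e + 21*exp(3))*exp(-2)/16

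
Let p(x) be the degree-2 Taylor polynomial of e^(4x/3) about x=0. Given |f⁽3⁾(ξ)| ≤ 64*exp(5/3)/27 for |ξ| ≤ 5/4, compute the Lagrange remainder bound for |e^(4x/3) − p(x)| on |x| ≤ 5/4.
125*exp(5/3)/162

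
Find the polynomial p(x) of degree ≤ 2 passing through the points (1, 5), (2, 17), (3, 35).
3*x**2 + 3*x - 1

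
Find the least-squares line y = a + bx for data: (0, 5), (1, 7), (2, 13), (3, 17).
a = 21/5, b = 21/5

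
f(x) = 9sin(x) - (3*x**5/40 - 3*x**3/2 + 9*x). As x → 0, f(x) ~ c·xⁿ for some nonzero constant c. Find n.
7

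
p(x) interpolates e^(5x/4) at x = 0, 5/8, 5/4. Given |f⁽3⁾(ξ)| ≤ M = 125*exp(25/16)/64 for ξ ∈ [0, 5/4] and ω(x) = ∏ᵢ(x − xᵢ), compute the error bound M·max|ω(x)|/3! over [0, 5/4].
15625*sqrt(3)*exp(25/16)/884736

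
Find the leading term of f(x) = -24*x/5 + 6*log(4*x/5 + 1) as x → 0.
-48*x**2/25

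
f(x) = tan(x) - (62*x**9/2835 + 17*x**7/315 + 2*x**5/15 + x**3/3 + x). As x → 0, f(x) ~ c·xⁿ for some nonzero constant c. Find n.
11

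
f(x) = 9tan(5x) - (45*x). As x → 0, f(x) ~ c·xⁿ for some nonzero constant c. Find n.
3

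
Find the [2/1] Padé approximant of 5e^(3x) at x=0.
(15*x**2/2 + 10*x + 5)/(1 - x)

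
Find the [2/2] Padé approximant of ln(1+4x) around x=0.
4*x*(2*x + 1)/(8*x**2/3 + 4*x + 1)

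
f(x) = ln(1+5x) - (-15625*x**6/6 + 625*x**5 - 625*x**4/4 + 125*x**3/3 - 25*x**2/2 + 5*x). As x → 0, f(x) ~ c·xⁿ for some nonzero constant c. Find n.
7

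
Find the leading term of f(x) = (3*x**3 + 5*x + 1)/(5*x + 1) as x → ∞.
3*x**2/5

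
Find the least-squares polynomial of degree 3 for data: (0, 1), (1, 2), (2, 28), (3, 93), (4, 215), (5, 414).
7/9 + (-1411/378)x + (172/63)x² + (157/54)x³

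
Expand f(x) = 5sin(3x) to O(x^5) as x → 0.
15*x - 45*x**3/2 + O(x**5)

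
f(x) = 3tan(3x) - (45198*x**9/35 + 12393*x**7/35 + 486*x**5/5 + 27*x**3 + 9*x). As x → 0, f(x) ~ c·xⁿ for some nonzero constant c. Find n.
11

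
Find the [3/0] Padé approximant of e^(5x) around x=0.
125*x**3/6 + 25*x**2/2 + 5*x + 1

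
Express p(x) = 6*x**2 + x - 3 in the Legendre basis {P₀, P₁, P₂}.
-P₀ + P₁ + (4)P₂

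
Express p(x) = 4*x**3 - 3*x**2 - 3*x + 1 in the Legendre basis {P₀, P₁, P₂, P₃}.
(-3/5)P₁ + (-2)P₂ + (8/5)P₃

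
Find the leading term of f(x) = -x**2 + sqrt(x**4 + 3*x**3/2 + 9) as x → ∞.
3*x/4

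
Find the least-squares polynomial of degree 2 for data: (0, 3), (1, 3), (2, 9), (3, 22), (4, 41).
106/35 + (-47/14)x + (45/14)x²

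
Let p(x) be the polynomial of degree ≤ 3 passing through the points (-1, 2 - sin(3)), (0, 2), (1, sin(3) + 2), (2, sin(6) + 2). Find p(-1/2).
-5*sin(3)/8 + sin(6)/16 + 2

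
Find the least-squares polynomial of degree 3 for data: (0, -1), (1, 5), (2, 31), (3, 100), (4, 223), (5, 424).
-59/63 + (35/54)x + (481/252)x² + (323/108)x³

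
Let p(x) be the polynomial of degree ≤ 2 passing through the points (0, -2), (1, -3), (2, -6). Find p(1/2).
-9/4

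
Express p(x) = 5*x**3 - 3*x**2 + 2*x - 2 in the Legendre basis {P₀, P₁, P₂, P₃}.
(-3)P₀ + (5)P₁ + (-2)P₂ + (2)P₃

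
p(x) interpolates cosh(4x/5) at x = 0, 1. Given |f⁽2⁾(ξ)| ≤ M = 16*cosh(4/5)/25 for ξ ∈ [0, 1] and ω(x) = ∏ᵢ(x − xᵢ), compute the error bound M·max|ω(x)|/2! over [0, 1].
2*cosh(4/5)/25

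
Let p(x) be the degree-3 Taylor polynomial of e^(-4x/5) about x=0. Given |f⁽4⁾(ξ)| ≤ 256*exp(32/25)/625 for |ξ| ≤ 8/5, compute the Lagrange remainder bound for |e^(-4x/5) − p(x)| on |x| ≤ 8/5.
131072*exp(32/25)/1171875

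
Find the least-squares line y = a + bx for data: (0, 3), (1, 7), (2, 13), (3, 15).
a = 16/5, b = 21/5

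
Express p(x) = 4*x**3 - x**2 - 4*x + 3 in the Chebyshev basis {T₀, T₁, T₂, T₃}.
(5/2)T₀ - T₁ + (-1/2)T₂ + T₃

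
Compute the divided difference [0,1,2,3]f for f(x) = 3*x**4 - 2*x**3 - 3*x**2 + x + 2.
16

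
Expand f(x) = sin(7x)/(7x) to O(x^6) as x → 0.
1 - 49*x**2/6 + 2401*x**4/120 + O(x**6)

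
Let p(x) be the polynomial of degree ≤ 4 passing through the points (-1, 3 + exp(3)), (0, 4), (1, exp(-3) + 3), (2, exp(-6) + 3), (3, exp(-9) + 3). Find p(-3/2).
(-36*exp(9) - 180*exp(3) + 35 + 378*exp(6) + 315*exp(12))*exp(-9)/128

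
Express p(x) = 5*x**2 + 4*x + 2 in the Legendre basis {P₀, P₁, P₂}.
(11/3)P₀ + (4)P₁ + (10/3)P₂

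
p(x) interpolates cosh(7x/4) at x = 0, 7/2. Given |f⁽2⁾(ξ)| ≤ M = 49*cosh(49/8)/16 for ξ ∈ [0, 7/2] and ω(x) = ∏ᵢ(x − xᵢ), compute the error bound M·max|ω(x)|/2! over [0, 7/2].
2401*cosh(49/8)/512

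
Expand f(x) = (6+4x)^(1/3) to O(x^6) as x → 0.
6**(1/3) + 2*6**(1/3)*x/9 - 4*6**(1/3)*x**2/81 + 40*6**(1/3)*x**3/2187 - 160*6**(1/3)*x**4/19683 + 704*6**(1/3)*x**5/177147 + O(x**6)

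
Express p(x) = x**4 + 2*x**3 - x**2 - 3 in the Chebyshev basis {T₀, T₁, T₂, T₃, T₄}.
(-25/8)T₀ + (3/2)T₁ + (1/2)T₃ + (1/8)T₄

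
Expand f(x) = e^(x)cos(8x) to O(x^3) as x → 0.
1 + x - 63*x**2/2 + O(x**3)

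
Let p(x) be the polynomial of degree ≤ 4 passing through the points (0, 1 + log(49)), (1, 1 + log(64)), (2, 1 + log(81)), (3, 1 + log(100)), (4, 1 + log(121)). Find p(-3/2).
1 + log(1872797819754501433162325209838239048686050199724979277482993169*11**(59/64)*3**(13/16)*5**(15/16)*7**(3/64)/6805647338418769269267492148635364229120000000000000000000000000)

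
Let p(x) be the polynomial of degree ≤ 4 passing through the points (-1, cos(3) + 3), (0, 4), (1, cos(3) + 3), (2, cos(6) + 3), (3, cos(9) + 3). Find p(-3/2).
693*cos(3)/128 - 45*cos(6)/32 - 9/32 + 35*cos(9)/128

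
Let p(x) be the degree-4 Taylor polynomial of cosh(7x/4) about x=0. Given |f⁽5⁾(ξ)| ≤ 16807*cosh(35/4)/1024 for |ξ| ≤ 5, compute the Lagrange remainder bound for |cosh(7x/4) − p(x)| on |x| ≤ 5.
10504375*cosh(35/4)/24576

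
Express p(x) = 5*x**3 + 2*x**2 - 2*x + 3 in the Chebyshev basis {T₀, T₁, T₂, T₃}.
(4)T₀ + (7/4)T₁ + T₂ + (5/4)T₃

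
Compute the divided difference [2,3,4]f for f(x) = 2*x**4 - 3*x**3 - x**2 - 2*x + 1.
82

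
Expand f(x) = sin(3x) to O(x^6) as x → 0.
3*x - 9*x**3/2 + 81*x**5/40 + O(x**6)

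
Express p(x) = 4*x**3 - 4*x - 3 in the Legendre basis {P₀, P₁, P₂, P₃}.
(-3)P₀ + (-8/5)P₁ + (8/5)P₃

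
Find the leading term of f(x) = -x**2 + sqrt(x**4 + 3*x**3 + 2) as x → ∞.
3*x/2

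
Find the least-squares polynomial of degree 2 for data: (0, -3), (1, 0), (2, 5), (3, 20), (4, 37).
-97/35 + (-6/7)x + (19/7)x²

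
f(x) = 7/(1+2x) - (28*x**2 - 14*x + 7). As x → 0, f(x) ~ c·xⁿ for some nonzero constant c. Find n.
3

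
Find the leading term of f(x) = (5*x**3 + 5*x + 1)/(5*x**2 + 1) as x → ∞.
x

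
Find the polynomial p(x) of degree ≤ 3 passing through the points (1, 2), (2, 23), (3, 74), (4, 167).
2*x**3 + 3*x**2 - 2*x - 1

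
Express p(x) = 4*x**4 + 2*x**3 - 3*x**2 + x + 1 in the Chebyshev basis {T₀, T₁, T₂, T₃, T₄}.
T₀ + (5/2)T₁ + (1/2)T₂ + (1/2)T₃ + (1/2)T₄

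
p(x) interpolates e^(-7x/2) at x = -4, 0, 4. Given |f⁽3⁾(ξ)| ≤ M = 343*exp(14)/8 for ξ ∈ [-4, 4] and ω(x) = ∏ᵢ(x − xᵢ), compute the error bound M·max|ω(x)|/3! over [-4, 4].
2744*sqrt(3)*exp(14)/27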